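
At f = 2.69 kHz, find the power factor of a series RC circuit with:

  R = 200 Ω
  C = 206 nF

Step 1 — Angular frequency: ω = 2π·f = 2π·2690 = 1.69e+04 rad/s.
Step 2 — Component impedances:
  R: Z = R = 200 Ω
  C: Z = 1/(jωC) = -j/(ω·C) = 0 - j287.2 Ω
Step 3 — Series combination: Z_total = R + C = 200 - j287.2 Ω = 350∠-55.1° Ω.
Step 4 — Power factor: PF = cos(φ) = Re(Z)/|Z| = 200/349.986 = 0.5715.
Step 5 — Type: Im(Z) = -287.2 ⇒ leading (phase φ = -55.1°).

PF = 0.5715 (leading, φ = -55.1°)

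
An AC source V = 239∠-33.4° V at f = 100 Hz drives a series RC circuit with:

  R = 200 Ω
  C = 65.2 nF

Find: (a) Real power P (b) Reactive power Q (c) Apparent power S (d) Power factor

Step 1 — Angular frequency: ω = 2π·f = 2π·100 = 628.3 rad/s.
Step 2 — Component impedances:
  R: Z = R = 200 Ω
  C: Z = 1/(jωC) = -j/(ω·C) = 0 - j2.441e+04 Ω
Step 3 — Series combination: Z_total = R + C = 200 - j2.441e+04 Ω = 2.441e+04∠-89.5° Ω.
Step 4 — Source phasor: V = 239∠-33.4° V = 199.5 - j131.6 V.
Step 5 — Current: I = V / Z = 0.005456 + j0.008129 A = 0.009791∠56.1° A.
Step 6 — Complex power: S = V·I* = 0.01917 - j2.34 VA.
Step 7 — Real power: P = Re(S) = 0.01917 W.
Step 8 — Reactive power: Q = Im(S) = -2.34 VAR.
Step 9 — Apparent power: |S| = 2.34 VA.
Step 10 — Power factor: PF = P/|S| = 0.008193 (leading).

(a) P = 0.01917 W  (b) Q = -2.34 VAR  (c) S = 2.34 VA  (d) PF = 0.008193 (leading)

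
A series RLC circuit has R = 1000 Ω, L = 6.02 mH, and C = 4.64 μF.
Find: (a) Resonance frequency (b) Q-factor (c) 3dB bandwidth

Step 1 — Resonance condition Im(Z)=0 gives ω₀ = 1/√(LC).
Step 2 — ω₀ = 1/√(0.00602·4.64e-06) = 5983 rad/s.
Step 3 — f₀ = ω₀/(2π) = 952.3 Hz.
Step 4 — Series Q: Q = ω₀L/R = 5983·0.00602/1000 = 0.03602.
Step 5 — 3dB bandwidth: Δω = ω₀/Q = 1.661e+05 rad/s; BW = Δω/(2π) = 2.644e+04 Hz.

(a) f₀ = 952.3 Hz  (b) Q = 0.03602  (c) BW = 2.644e+04 Hz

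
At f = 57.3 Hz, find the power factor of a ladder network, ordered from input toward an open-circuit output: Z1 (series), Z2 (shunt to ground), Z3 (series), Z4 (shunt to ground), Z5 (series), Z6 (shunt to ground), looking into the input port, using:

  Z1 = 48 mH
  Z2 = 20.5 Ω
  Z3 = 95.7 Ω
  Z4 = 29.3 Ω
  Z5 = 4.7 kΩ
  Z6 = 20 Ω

Step 1 — Angular frequency: ω = 2π·f = 2π·57.3 = 360 rad/s.
Step 2 — Component impedances:
  Z1: Z = jωL = j·360·0.048 = 0 + j17.28 Ω
  Z2: Z = R = 20.5 Ω
  Z3: Z = R = 95.7 Ω
  Z4: Z = R = 29.3 Ω
  Z5: Z = R = 4700 Ω
  Z6: Z = R = 20 Ω
Step 3 — Ladder network (open output): work backward from the far end, alternating series and parallel combinations. Z_in = 17.61 + j17.28 Ω = 24.67∠44.5° Ω.
Step 4 — Power factor: PF = cos(φ) = Re(Z)/|Z| = 17.608/24.672 = 0.7137.
Step 5 — Type: Im(Z) = 17.28 ⇒ lagging (phase φ = 44.5°).

PF = 0.7137 (lagging, φ = 44.5°)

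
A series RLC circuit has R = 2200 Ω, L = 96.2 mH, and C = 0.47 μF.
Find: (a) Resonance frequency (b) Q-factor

Step 1 — Resonance condition Im(Z)=0 gives ω₀ = 1/√(LC).
Step 2 — ω₀ = 1/√(0.0962·4.7e-07) = 4703 rad/s.
Step 3 — f₀ = ω₀/(2π) = 748.5 Hz.
Step 4 — Series Q: Q = ω₀L/R = 4703·0.0962/2200 = 0.2056.

(a) f₀ = 748.5 Hz  (b) Q = 0.2056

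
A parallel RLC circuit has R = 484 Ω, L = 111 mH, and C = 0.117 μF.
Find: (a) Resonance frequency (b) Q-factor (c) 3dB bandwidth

Step 1 — Resonance: ω₀ = 1/√(LC) = 1/√(0.111·1.17e-07) = 8775 rad/s.
Step 2 — f₀ = ω₀/(2π) = 1397 Hz.
Step 3 — Parallel Q: Q = R/(ω₀L) = 484/(8775·0.111) = 0.4969.
Step 4 — Bandwidth: Δω = ω₀/Q = 1.766e+04 rad/s; BW = Δω/(2π) = 2811 Hz.

(a) f₀ = 1397 Hz  (b) Q = 0.4969  (c) BW = 2811 Hz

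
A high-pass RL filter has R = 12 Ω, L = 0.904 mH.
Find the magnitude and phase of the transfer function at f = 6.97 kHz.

Step 1 — Angular frequency: ω = 2π·6970 = 4.379e+04 rad/s.
Step 2 — Transfer function: H(jω) = jωL/(R + jωL).
Step 3 — Numerator jωL = j·39.59; denominator R + jωL = 12 + j39.59.
Step 4 — H = 0.9159 + j0.2776.
Step 5 — Magnitude: |H| = 0.957 (-0.4 dB); phase: φ = 16.9°.

|H| = 0.957 (-0.4 dB), φ = 16.9°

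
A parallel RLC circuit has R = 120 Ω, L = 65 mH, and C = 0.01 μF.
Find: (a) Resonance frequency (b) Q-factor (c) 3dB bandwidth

Step 1 — Resonance: ω₀ = 1/√(LC) = 1/√(0.065·1e-08) = 3.922e+04 rad/s.
Step 2 — f₀ = ω₀/(2π) = 6243 Hz.
Step 3 — Parallel Q: Q = R/(ω₀L) = 120/(3.922e+04·0.065) = 0.04707.
Step 4 — Bandwidth: Δω = ω₀/Q = 8.333e+05 rad/s; BW = Δω/(2π) = 1.326e+05 Hz.

(a) f₀ = 6243 Hz  (b) Q = 0.04707  (c) BW = 1.326e+05 Hz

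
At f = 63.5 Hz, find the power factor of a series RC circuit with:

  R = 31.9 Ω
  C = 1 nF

Step 1 — Angular frequency: ω = 2π·f = 2π·63.5 = 399 rad/s.
Step 2 — Component impedances:
  R: Z = R = 31.9 Ω
  C: Z = 1/(jωC) = -j/(ω·C) = 0 - j2.506e+06 Ω
Step 3 — Series combination: Z_total = R + C = 31.9 - j2.506e+06 Ω = 2.506e+06∠-90.0° Ω.
Step 4 — Power factor: PF = cos(φ) = Re(Z)/|Z| = 31.9/2.506e+06 = 1.273e-05.
Step 5 — Type: Im(Z) = -2.506e+06 ⇒ leading (phase φ = -90.0°).

PF = 1.273e-05 (leading, φ = -90.0°)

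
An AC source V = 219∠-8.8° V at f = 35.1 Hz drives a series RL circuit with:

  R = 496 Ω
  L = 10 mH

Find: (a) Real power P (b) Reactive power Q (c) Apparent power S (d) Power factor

Step 1 — Angular frequency: ω = 2π·f = 2π·35.1 = 220.5 rad/s.
Step 2 — Component impedances:
  R: Z = R = 496 Ω
  L: Z = jωL = j·220.5·0.01 = 0 + j2.205 Ω
Step 3 — Series combination: Z_total = R + L = 496 + j2.205 Ω = 496∠0.3° Ω.
Step 4 — Source phasor: V = 219∠-8.8° V = 216.4 - j33.5 V.
Step 5 — Current: I = V / Z = 0.436 - j0.06949 A = 0.4415∠-9.1° A.
Step 6 — Complex power: S = V·I* = 96.69 + j0.4299 VA.
Step 7 — Real power: P = Re(S) = 96.69 W.
Step 8 — Reactive power: Q = Im(S) = 0.4299 VAR.
Step 9 — Apparent power: |S| = 96.69 VA.
Step 10 — Power factor: PF = P/|S| = 1 (lagging).

(a) P = 96.69 W  (b) Q = 0.4299 VAR  (c) S = 96.69 VA  (d) PF = 1 (lagging)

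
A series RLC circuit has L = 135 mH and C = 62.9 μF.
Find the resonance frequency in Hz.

Step 1 — Resonance condition Im(Z)=0 gives ω₀ = 1/√(LC).
Step 2 — ω₀ = 1/√(0.135·6.29e-05) = 343.2 rad/s.
Step 3 — f₀ = ω₀/(2π) = 54.62 Hz.

f₀ = 54.62 Hz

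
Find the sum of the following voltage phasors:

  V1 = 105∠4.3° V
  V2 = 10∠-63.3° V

Step 1 — Convert each phasor to rectangular form:
  V1 = 105·(cos(4.3°) + j·sin(4.3°)) = 104.7 + j7.873 V
  V2 = 10·(cos(-63.3°) + j·sin(-63.3°)) = 4.493 - j8.934 V
Step 2 — Sum components: V_total = 109.2 - j1.061 V.
Step 3 — Convert to polar: |V_total| = 109.2 V, ∠V_total = -0.6°.

V_total = 109.2∠-0.6° V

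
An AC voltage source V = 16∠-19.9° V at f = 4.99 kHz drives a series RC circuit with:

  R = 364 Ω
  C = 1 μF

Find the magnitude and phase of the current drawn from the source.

Step 1 — Angular frequency: ω = 2π·f = 2π·4990 = 3.135e+04 rad/s.
Step 2 — Component impedances:
  R: Z = R = 364 Ω
  C: Z = 1/(jωC) = -j/(ω·C) = 0 - j31.89 Ω
Step 3 — Series combination: Z_total = R + C = 364 - j31.89 Ω = 365.4∠-5.0° Ω.
Step 4 — Source phasor: V = 16∠-19.9° V = 15.04 - j5.446 V.
Step 5 — Ohm's law: I = V / Z_total = (15.04 - j5.446) / (364 - j31.89) = 0.04232 - j0.01125 A.
Step 6 — Convert to polar: |I| = 0.04379 A, ∠I = -14.9°.

I = 0.04379∠-14.9° A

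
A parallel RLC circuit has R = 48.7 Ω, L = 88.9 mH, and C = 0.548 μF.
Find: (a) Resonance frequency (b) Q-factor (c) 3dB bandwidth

Step 1 — Resonance: ω₀ = 1/√(LC) = 1/√(0.0889·5.48e-07) = 4531 rad/s.
Step 2 — f₀ = ω₀/(2π) = 721.1 Hz.
Step 3 — Parallel Q: Q = R/(ω₀L) = 48.7/(4531·0.0889) = 0.1209.
Step 4 — Bandwidth: Δω = ω₀/Q = 3.747e+04 rad/s; BW = Δω/(2π) = 5964 Hz.

(a) f₀ = 721.1 Hz  (b) Q = 0.1209  (c) BW = 5964 Hz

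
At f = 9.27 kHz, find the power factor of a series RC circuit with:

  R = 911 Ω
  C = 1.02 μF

Step 1 — Angular frequency: ω = 2π·f = 2π·9270 = 5.825e+04 rad/s.
Step 2 — Component impedances:
  R: Z = R = 911 Ω
  C: Z = 1/(jωC) = -j/(ω·C) = 0 - j16.83 Ω
Step 3 — Series combination: Z_total = R + C = 911 - j16.83 Ω = 911.2∠-1.1° Ω.
Step 4 — Power factor: PF = cos(φ) = Re(Z)/|Z| = 911/911.2 = 0.9998.
Step 5 — Type: Im(Z) = -16.83 ⇒ leading (phase φ = -1.1°).

PF = 0.9998 (leading, φ = -1.1°)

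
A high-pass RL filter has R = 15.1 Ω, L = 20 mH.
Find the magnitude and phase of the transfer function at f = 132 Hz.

Step 1 — Angular frequency: ω = 2π·132 = 829.4 rad/s.
Step 2 — Transfer function: H(jω) = jωL/(R + jωL).
Step 3 — Numerator jωL = j·16.59; denominator R + jωL = 15.1 + j16.59.
Step 4 — H = 0.5468 + j0.4978.
Step 5 — Magnitude: |H| = 0.7395 (-2.6 dB); phase: φ = 42.3°.

|H| = 0.7395 (-2.6 dB), φ = 42.3°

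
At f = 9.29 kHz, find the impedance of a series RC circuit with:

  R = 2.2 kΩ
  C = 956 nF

Step 1 — Angular frequency: ω = 2π·f = 2π·9290 = 5.837e+04 rad/s.
Step 2 — Component impedances:
  R: Z = R = 2200 Ω
  C: Z = 1/(jωC) = -j/(ω·C) = 0 - j17.92 Ω
Step 3 — Series combination: Z_total = R + C = 2200 - j17.92 Ω = 2200∠-0.5° Ω.

Z = 2200 - j17.92 Ω = 2200∠-0.5° Ω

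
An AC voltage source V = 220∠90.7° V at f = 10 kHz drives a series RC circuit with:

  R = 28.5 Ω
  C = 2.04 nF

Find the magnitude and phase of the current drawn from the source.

Step 1 — Angular frequency: ω = 2π·f = 2π·1e+04 = 6.283e+04 rad/s.
Step 2 — Component impedances:
  R: Z = R = 28.5 Ω
  C: Z = 1/(jωC) = -j/(ω·C) = 0 - j7802 Ω
Step 3 — Series combination: Z_total = R + C = 28.5 - j7802 Ω = 7802∠-89.8° Ω.
Step 4 — Source phasor: V = 220∠90.7° V = -2.688 + j220 V.
Step 5 — Ohm's law: I = V / Z_total = (-2.688 + j220) / (28.5 - j7802) = -0.0282 - j0.0002415 A.
Step 6 — Convert to polar: |I| = 0.0282 A, ∠I = -179.5°.

I = 0.0282∠-179.5° A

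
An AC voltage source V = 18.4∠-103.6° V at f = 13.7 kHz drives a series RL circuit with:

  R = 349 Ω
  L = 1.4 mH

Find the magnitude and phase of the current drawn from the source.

Step 1 — Angular frequency: ω = 2π·f = 2π·1.37e+04 = 8.608e+04 rad/s.
Step 2 — Component impedances:
  R: Z = R = 349 Ω
  L: Z = jωL = j·8.608e+04·0.0014 = 0 + j120.5 Ω
Step 3 — Series combination: Z_total = R + L = 349 + j120.5 Ω = 369.2∠19.1° Ω.
Step 4 — Source phasor: V = 18.4∠-103.6° V = -4.327 - j17.88 V.
Step 5 — Ohm's law: I = V / Z_total = (-4.327 - j17.88) / (349 + j120.5) = -0.02689 - j0.04196 A.
Step 6 — Convert to polar: |I| = 0.04983 A, ∠I = -122.7°.

I = 0.04983∠-122.7° A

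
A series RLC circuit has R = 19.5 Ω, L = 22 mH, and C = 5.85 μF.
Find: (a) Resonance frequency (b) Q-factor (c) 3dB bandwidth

Step 1 — Resonance: ω₀ = 1/√(LC) = 1/√(0.022·5.85e-06) = 2787 rad/s.
Step 2 — f₀ = ω₀/(2π) = 443.6 Hz.
Step 3 — Series Q: Q = ω₀L/R = 2787·0.022/19.5 = 3.145.
Step 4 — Bandwidth: Δω = ω₀/Q = 886.4 rad/s; BW = Δω/(2π) = 141.1 Hz.

(a) f₀ = 443.6 Hz  (b) Q = 3.145  (c) BW = 141.1 Hz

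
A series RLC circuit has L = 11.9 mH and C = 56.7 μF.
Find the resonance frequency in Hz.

Step 1 — Resonance condition Im(Z)=0 gives ω₀ = 1/√(LC).
Step 2 — ω₀ = 1/√(0.0119·5.67e-05) = 1217 rad/s.
Step 3 — f₀ = ω₀/(2π) = 193.8 Hz.

f₀ = 193.8 Hz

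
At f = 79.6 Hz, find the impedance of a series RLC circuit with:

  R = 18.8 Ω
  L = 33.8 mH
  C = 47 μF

Step 1 — Angular frequency: ω = 2π·f = 2π·79.6 = 500.1 rad/s.
Step 2 — Component impedances:
  R: Z = R = 18.8 Ω
  L: Z = jωL = j·500.1·0.0338 = 0 + j16.9 Ω
  C: Z = 1/(jωC) = -j/(ω·C) = 0 - j42.54 Ω
Step 3 — Series combination: Z_total = R + L + C = 18.8 - j25.64 Ω = 31.79∠-53.7° Ω.

Z = 18.8 - j25.64 Ω = 31.79∠-53.7° Ω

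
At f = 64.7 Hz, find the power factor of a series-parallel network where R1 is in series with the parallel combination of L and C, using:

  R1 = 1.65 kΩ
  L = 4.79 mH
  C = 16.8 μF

Step 1 — Angular frequency: ω = 2π·f = 2π·64.7 = 406.5 rad/s.
Step 2 — Component impedances:
  R1: Z = R = 1650 Ω
  L: Z = jωL = j·406.5·0.00479 = 0 + j1.947 Ω
  C: Z = 1/(jωC) = -j/(ω·C) = 0 - j146.4 Ω
Step 3 — Parallel branch: L || C = 1/(1/L + 1/C) = 0 + j1.973 Ω.
Step 4 — Series with R1: Z_total = R1 + (L || C) = 1650 + j1.973 Ω = 1650∠0.1° Ω.
Step 5 — Power factor: PF = cos(φ) = Re(Z)/|Z| = 1650/1650 = 1.
Step 6 — Type: Im(Z) = 1.973 ⇒ lagging (phase φ = 0.1°).

PF = 1 (lagging, φ = 0.1°)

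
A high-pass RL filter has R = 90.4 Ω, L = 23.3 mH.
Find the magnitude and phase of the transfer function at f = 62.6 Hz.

Step 1 — Angular frequency: ω = 2π·62.6 = 393.3 rad/s.
Step 2 — Transfer function: H(jω) = jωL/(R + jωL).
Step 3 — Numerator jωL = j·9.165; denominator R + jωL = 90.4 + j9.165.
Step 4 — H = 0.01017 + j0.1003.
Step 5 — Magnitude: |H| = 0.1009 (-19.9 dB); phase: φ = 84.2°.

|H| = 0.1009 (-19.9 dB), φ = 84.2°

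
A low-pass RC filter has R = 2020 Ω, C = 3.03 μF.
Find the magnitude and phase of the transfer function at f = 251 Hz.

Step 1 — Angular frequency: ω = 2π·251 = 1577 rad/s.
Step 2 — Transfer function: H(jω) = 1/(1 + jωRC).
Step 3 — Denominator: 1 + jωRC = 1 + j·1577·2020·3.03e-06 = 1 + j9.653.
Step 4 — H = 0.01062 - j0.1025.
Step 5 — Magnitude: |H| = 0.103 (-19.7 dB); phase: φ = -84.1°.

|H| = 0.103 (-19.7 dB), φ = -84.1°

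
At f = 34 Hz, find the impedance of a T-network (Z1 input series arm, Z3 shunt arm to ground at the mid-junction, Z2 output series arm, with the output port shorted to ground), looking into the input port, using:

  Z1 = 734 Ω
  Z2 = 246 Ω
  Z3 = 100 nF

Step 1 — Angular frequency: ω = 2π·f = 2π·34 = 213.6 rad/s.
Step 2 — Component impedances:
  Z1: Z = R = 734 Ω
  Z2: Z = R = 246 Ω
  Z3: Z = 1/(jωC) = -j/(ω·C) = 0 - j4.681e+04 Ω
Step 3 — With the output port shorted to ground, the output series arm Z2 runs from the junction to ground; the shunt arm Z3 also runs from the junction to ground. They appear in parallel: Z3 || Z2 = 246 - j1.293 Ω.
Step 4 — Series with input arm Z1: Z_in = Z1 + (Z3 || Z2) = 980 - j1.293 Ω = 980∠-0.1° Ω.

Z = 980 - j1.293 Ω = 980∠-0.1° Ω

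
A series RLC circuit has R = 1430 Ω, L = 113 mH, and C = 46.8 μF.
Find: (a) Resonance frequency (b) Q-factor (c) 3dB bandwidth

Step 1 — Resonance condition Im(Z)=0 gives ω₀ = 1/√(LC).
Step 2 — ω₀ = 1/√(0.113·4.68e-05) = 434.8 rad/s.
Step 3 — f₀ = ω₀/(2π) = 69.21 Hz.
Step 4 — Series Q: Q = ω₀L/R = 434.8·0.113/1430 = 0.03436.
Step 5 — 3dB bandwidth: Δω = ω₀/Q = 1.265e+04 rad/s; BW = Δω/(2π) = 2014 Hz.

(a) f₀ = 69.21 Hz  (b) Q = 0.03436  (c) BW = 2014 Hz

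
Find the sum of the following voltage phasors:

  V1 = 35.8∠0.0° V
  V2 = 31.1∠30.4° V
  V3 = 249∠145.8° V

Step 1 — Convert each phasor to rectangular form:
  V1 = 35.8·(cos(0.0°) + j·sin(0.0°)) = 35.8 V
  V2 = 31.1·(cos(30.4°) + j·sin(30.4°)) = 26.82 + j15.74 V
  V3 = 249·(cos(145.8°) + j·sin(145.8°)) = -205.9 + j140 V
Step 2 — Sum components: V_total = -143.3 + j155.7 V.
Step 3 — Convert to polar: |V_total| = 211.6 V, ∠V_total = 132.6°.

V_total = 211.6∠132.6° V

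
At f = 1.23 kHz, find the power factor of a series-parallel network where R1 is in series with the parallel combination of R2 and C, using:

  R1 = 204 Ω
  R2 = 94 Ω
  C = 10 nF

Step 1 — Angular frequency: ω = 2π·f = 2π·1230 = 7728 rad/s.
Step 2 — Component impedances:
  R1: Z = R = 204 Ω
  R2: Z = R = 94 Ω
  C: Z = 1/(jωC) = -j/(ω·C) = 0 - j1.294e+04 Ω
Step 3 — Parallel branch: R2 || C = 1/(1/R2 + 1/C) = 94 - j0.6828 Ω.
Step 4 — Series with R1: Z_total = R1 + (R2 || C) = 298 - j0.6828 Ω = 298∠-0.1° Ω.
Step 5 — Power factor: PF = cos(φ) = Re(Z)/|Z| = 298/298 = 1.
Step 6 — Type: Im(Z) = -0.6828 ⇒ leading (phase φ = -0.1°).

PF = 1 (leading, φ = -0.1°)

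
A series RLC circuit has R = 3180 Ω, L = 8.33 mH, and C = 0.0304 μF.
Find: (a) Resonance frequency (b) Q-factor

Step 1 — Resonance condition Im(Z)=0 gives ω₀ = 1/√(LC).
Step 2 — ω₀ = 1/√(0.00833·3.04e-08) = 6.284e+04 rad/s.
Step 3 — f₀ = ω₀/(2π) = 1e+04 Hz.
Step 4 — Series Q: Q = ω₀L/R = 6.284e+04·0.00833/3180 = 0.1646.

(a) f₀ = 1e+04 Hz  (b) Q = 0.1646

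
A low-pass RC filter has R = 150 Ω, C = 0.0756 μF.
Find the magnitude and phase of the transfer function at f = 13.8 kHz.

Step 1 — Angular frequency: ω = 2π·1.38e+04 = 8.671e+04 rad/s.
Step 2 — Transfer function: H(jω) = 1/(1 + jωRC).
Step 3 — Denominator: 1 + jωRC = 1 + j·8.671e+04·150·7.56e-08 = 1 + j0.9833.
Step 4 — H = 0.5084 - j0.4999.
Step 5 — Magnitude: |H| = 0.713 (-2.9 dB); phase: φ = -44.5°.

|H| = 0.713 (-2.9 dB), φ = -44.5°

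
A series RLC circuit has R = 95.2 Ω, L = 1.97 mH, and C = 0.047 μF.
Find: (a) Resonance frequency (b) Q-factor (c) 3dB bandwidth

Step 1 — Resonance condition Im(Z)=0 gives ω₀ = 1/√(LC).
Step 2 — ω₀ = 1/√(0.00197·4.7e-08) = 1.039e+05 rad/s.
Step 3 — f₀ = ω₀/(2π) = 1.654e+04 Hz.
Step 4 — Series Q: Q = ω₀L/R = 1.039e+05·0.00197/95.2 = 2.151.
Step 5 — 3dB bandwidth: Δω = ω₀/Q = 4.832e+04 rad/s; BW = Δω/(2π) = 7691 Hz.

(a) f₀ = 1.654e+04 Hz  (b) Q = 2.151  (c) BW = 7691 Hz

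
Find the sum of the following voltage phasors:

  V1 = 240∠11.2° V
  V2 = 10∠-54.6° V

Step 1 — Convert each phasor to rectangular form:
  V1 = 240·(cos(11.2°) + j·sin(11.2°)) = 235.4 + j46.62 V
  V2 = 10·(cos(-54.6°) + j·sin(-54.6°)) = 5.793 - j8.151 V
Step 2 — Sum components: V_total = 241.2 + j38.46 V.
Step 3 — Convert to polar: |V_total| = 244.3 V, ∠V_total = 9.1°.

V_total = 244.3∠9.1° V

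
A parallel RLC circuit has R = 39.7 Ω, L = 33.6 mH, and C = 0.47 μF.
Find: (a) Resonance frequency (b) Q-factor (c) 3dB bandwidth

Step 1 — Resonance: ω₀ = 1/√(LC) = 1/√(0.0336·4.7e-07) = 7958 rad/s.
Step 2 — f₀ = ω₀/(2π) = 1266 Hz.
Step 3 — Parallel Q: Q = R/(ω₀L) = 39.7/(7958·0.0336) = 0.1485.
Step 4 — Bandwidth: Δω = ω₀/Q = 5.359e+04 rad/s; BW = Δω/(2π) = 8530 Hz.

(a) f₀ = 1266 Hz  (b) Q = 0.1485  (c) BW = 8530 Hz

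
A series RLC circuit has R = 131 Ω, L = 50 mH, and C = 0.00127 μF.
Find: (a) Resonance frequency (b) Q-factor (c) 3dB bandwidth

Step 1 — Resonance condition Im(Z)=0 gives ω₀ = 1/√(LC).
Step 2 — ω₀ = 1/√(0.05·1.27e-09) = 1.255e+05 rad/s.
Step 3 — f₀ = ω₀/(2π) = 1.997e+04 Hz.
Step 4 — Series Q: Q = ω₀L/R = 1.255e+05·0.05/131 = 47.9.
Step 5 — 3dB bandwidth: Δω = ω₀/Q = 2620 rad/s; BW = Δω/(2π) = 417 Hz.

(a) f₀ = 1.997e+04 Hz  (b) Q = 47.9  (c) BW = 417 Hz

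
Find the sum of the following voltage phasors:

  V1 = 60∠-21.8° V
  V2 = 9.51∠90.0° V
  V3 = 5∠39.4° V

Step 1 — Convert each phasor to rectangular form:
  V1 = 60·(cos(-21.8°) + j·sin(-21.8°)) = 55.71 - j22.28 V
  V2 = 9.51·(cos(90.0°) + j·sin(90.0°)) = 0 + j9.51 V
  V3 = 5·(cos(39.4°) + j·sin(39.4°)) = 3.864 + j3.174 V
Step 2 — Sum components: V_total = 59.57 - j9.598 V.
Step 3 — Convert to polar: |V_total| = 60.34 V, ∠V_total = -9.2°.

V_total = 60.34∠-9.2° V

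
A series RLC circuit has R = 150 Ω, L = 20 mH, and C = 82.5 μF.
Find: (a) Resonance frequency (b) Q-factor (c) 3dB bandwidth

Step 1 — Resonance: ω₀ = 1/√(LC) = 1/√(0.02·8.25e-05) = 778.5 rad/s.
Step 2 — f₀ = ω₀/(2π) = 123.9 Hz.
Step 3 — Series Q: Q = ω₀L/R = 778.5·0.02/150 = 0.1038.
Step 4 — Bandwidth: Δω = ω₀/Q = 7500 rad/s; BW = Δω/(2π) = 1194 Hz.

(a) f₀ = 123.9 Hz  (b) Q = 0.1038  (c) BW = 1194 Hz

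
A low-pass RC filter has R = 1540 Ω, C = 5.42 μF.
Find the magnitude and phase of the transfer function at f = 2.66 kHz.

Step 1 — Angular frequency: ω = 2π·2660 = 1.671e+04 rad/s.
Step 2 — Transfer function: H(jω) = 1/(1 + jωRC).
Step 3 — Denominator: 1 + jωRC = 1 + j·1.671e+04·1540·5.42e-06 = 1 + j139.5.
Step 4 — H = 5.138e-05 - j0.007168.
Step 5 — Magnitude: |H| = 0.007168 (-42.9 dB); phase: φ = -89.6°.

|H| = 0.007168 (-42.9 dB), φ = -89.6°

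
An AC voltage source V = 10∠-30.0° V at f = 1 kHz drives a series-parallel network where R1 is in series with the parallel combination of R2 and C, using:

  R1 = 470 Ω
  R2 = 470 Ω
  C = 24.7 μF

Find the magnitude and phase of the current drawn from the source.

Step 1 — Angular frequency: ω = 2π·f = 2π·1000 = 6283 rad/s.
Step 2 — Component impedances:
  R1: Z = R = 470 Ω
  R2: Z = R = 470 Ω
  C: Z = 1/(jωC) = -j/(ω·C) = 0 - j6.444 Ω
Step 3 — Parallel branch: R2 || C = 1/(1/R2 + 1/C) = 0.08832 - j6.442 Ω.
Step 4 — Series with R1: Z_total = R1 + (R2 || C) = 470.1 - j6.442 Ω = 470.1∠-0.8° Ω.
Step 5 — Source phasor: V = 10∠-30.0° V = 8.66 - j5 V.
Step 6 — Ohm's law: I = V / Z_total = (8.66 - j5) / (470.1 - j6.442) = 0.01856 - j0.01038 A.
Step 7 — Convert to polar: |I| = 0.02127 A, ∠I = -29.2°.

I = 0.02127∠-29.2° A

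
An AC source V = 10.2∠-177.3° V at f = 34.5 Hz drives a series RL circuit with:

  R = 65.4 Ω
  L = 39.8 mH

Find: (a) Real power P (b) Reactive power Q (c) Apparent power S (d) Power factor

Step 1 — Angular frequency: ω = 2π·f = 2π·34.5 = 216.8 rad/s.
Step 2 — Component impedances:
  R: Z = R = 65.4 Ω
  L: Z = jωL = j·216.8·0.0398 = 0 + j8.627 Ω
Step 3 — Series combination: Z_total = R + L = 65.4 + j8.627 Ω = 65.97∠7.5° Ω.
Step 4 — Source phasor: V = 10.2∠-177.3° V = -10.19 - j0.4805 V.
Step 5 — Current: I = V / Z = -0.1541 + j0.01298 A = 0.1546∠175.2° A.
Step 6 — Complex power: S = V·I* = 1.564 + j0.2063 VA.
Step 7 — Real power: P = Re(S) = 1.564 W.
Step 8 — Reactive power: Q = Im(S) = 0.2063 VAR.
Step 9 — Apparent power: |S| = 1.577 VA.
Step 10 — Power factor: PF = P/|S| = 0.9914 (lagging).

(a) P = 1.564 W  (b) Q = 0.2063 VAR  (c) S = 1.577 VA  (d) PF = 0.9914 (lagging)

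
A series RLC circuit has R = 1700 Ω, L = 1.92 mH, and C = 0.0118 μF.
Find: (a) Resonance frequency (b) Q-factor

Step 1 — Resonance condition Im(Z)=0 gives ω₀ = 1/√(LC).
Step 2 — ω₀ = 1/√(0.00192·1.18e-08) = 2.101e+05 rad/s.
Step 3 — f₀ = ω₀/(2π) = 3.344e+04 Hz.
Step 4 — Series Q: Q = ω₀L/R = 2.101e+05·0.00192/1700 = 0.2373.

(a) f₀ = 3.344e+04 Hz  (b) Q = 0.2373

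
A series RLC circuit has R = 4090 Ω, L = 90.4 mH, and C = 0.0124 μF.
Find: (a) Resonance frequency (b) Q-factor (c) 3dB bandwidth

Step 1 — Resonance: ω₀ = 1/√(LC) = 1/√(0.0904·1.24e-08) = 2.987e+04 rad/s.
Step 2 — f₀ = ω₀/(2π) = 4754 Hz.
Step 3 — Series Q: Q = ω₀L/R = 2.987e+04·0.0904/4090 = 0.6602.
Step 4 — Bandwidth: Δω = ω₀/Q = 4.524e+04 rad/s; BW = Δω/(2π) = 7201 Hz.

(a) f₀ = 4754 Hz  (b) Q = 0.6602  (c) BW = 7201 Hz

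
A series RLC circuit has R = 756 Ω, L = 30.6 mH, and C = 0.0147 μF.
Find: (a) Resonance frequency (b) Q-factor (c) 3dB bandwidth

Step 1 — Resonance condition Im(Z)=0 gives ω₀ = 1/√(LC).
Step 2 — ω₀ = 1/√(0.0306·1.47e-08) = 4.715e+04 rad/s.
Step 3 — f₀ = ω₀/(2π) = 7504 Hz.
Step 4 — Series Q: Q = ω₀L/R = 4.715e+04·0.0306/756 = 1.908.
Step 5 — 3dB bandwidth: Δω = ω₀/Q = 2.471e+04 rad/s; BW = Δω/(2π) = 3932 Hz.

(a) f₀ = 7504 Hz  (b) Q = 1.908  (c) BW = 3932 Hz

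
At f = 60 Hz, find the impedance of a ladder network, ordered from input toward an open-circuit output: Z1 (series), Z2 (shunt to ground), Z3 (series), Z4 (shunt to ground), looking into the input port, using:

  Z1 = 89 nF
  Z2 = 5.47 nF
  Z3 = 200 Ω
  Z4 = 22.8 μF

Step 1 — Angular frequency: ω = 2π·f = 2π·60 = 377 rad/s.
Step 2 — Component impedances:
  Z1: Z = 1/(jωC) = -j/(ω·C) = 0 - j2.98e+04 Ω
  Z2: Z = 1/(jωC) = -j/(ω·C) = 0 - j4.849e+05 Ω
  Z3: Z = R = 200 Ω
  Z4: Z = 1/(jωC) = -j/(ω·C) = 0 - j116.3 Ω
Step 3 — Ladder network (open output): work backward from the far end, alternating series and parallel combinations. Z_in = 199.9 - j2.992e+04 Ω = 2.992e+04∠-89.6° Ω.

Z = 199.9 - j2.992e+04 Ω = 2.992e+04∠-89.6° Ω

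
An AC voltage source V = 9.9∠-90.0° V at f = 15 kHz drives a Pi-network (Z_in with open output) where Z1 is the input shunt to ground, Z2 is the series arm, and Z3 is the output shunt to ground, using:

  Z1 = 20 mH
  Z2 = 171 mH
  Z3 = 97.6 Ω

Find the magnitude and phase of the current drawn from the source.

Step 1 — Angular frequency: ω = 2π·f = 2π·1.5e+04 = 9.425e+04 rad/s.
Step 2 — Component impedances:
  Z1: Z = jωL = j·9.425e+04·0.02 = 0 + j1885 Ω
  Z2: Z = jωL = j·9.425e+04·0.171 = 0 + j1.612e+04 Ω
  Z3: Z = R = 97.6 Ω
Step 3 — With open output, the series arm Z2 and the output shunt Z3 appear in series to ground: Z2 + Z3 = 97.6 + j1.612e+04 Ω.
Step 4 — Parallel with input shunt Z1: Z_in = Z1 || (Z2 + Z3) = 1.07 + j1688 Ω = 1688∠90.0° Ω.
Step 5 — Source phasor: V = 9.9∠-90.0° V = 0 - j9.9 V.
Step 6 — Ohm's law: I = V / Z_total = (0 - j9.9) / (1.07 + j1688) = -0.005866 - j3.72e-06 A.
Step 7 — Convert to polar: |I| = 0.005866 A, ∠I = -180.0°.

I = 0.005866∠-180.0° A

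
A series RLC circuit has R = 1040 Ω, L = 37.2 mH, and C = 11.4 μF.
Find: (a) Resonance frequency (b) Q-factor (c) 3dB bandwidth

Step 1 — Resonance condition Im(Z)=0 gives ω₀ = 1/√(LC).
Step 2 — ω₀ = 1/√(0.0372·1.14e-05) = 1536 rad/s.
Step 3 — f₀ = ω₀/(2π) = 244.4 Hz.
Step 4 — Series Q: Q = ω₀L/R = 1536·0.0372/1040 = 0.05493.
Step 5 — 3dB bandwidth: Δω = ω₀/Q = 2.796e+04 rad/s; BW = Δω/(2π) = 4449 Hz.

(a) f₀ = 244.4 Hz  (b) Q = 0.05493  (c) BW = 4449 Hz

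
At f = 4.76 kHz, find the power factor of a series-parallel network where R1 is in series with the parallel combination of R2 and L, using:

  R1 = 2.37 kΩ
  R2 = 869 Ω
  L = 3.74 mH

Step 1 — Angular frequency: ω = 2π·f = 2π·4760 = 2.991e+04 rad/s.
Step 2 — Component impedances:
  R1: Z = R = 2370 Ω
  R2: Z = R = 869 Ω
  L: Z = jωL = j·2.991e+04·0.00374 = 0 + j111.9 Ω
Step 3 — Parallel branch: R2 || L = 1/(1/R2 + 1/L) = 14.16 + j110 Ω.
Step 4 — Series with R1: Z_total = R1 + (R2 || L) = 2384 + j110 Ω = 2387∠2.6° Ω.
Step 5 — Power factor: PF = cos(φ) = Re(Z)/|Z| = 2384.16/2386.7 = 0.9989.
Step 6 — Type: Im(Z) = 110 ⇒ lagging (phase φ = 2.6°).

PF = 0.9989 (lagging, φ = 2.6°)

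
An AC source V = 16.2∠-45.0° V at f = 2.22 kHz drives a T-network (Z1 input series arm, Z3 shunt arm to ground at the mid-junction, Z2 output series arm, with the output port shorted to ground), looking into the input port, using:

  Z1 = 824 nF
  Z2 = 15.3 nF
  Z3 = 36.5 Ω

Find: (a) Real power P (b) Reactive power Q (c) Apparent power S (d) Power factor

Step 1 — Angular frequency: ω = 2π·f = 2π·2220 = 1.395e+04 rad/s.
Step 2 — Component impedances:
  Z1: Z = 1/(jωC) = -j/(ω·C) = 0 - j87 Ω
  Z2: Z = 1/(jωC) = -j/(ω·C) = 0 - j4686 Ω
  Z3: Z = R = 36.5 Ω
Step 3 — With the output port shorted to ground, the output series arm Z2 runs from the junction to ground; the shunt arm Z3 also runs from the junction to ground. They appear in parallel: Z3 || Z2 = 36.5 - j0.2843 Ω.
Step 4 — Series with input arm Z1: Z_in = Z1 + (Z3 || Z2) = 36.5 - j87.29 Ω = 94.61∠-67.3° Ω.
Step 5 — Source phasor: V = 16.2∠-45.0° V = 11.46 - j11.46 V.
Step 6 — Current: I = V / Z = 0.1584 + j0.065 A = 0.1712∠22.3° A.
Step 7 — Complex power: S = V·I* = 1.07 - j2.559 VA.
Step 8 — Real power: P = Re(S) = 1.07 W.
Step 9 — Reactive power: Q = Im(S) = -2.559 VAR.
Step 10 — Apparent power: |S| = 2.774 VA.
Step 11 — Power factor: PF = P/|S| = 0.3858 (leading).

(a) P = 1.07 W  (b) Q = -2.559 VAR  (c) S = 2.774 VA  (d) PF = 0.3858 (leading)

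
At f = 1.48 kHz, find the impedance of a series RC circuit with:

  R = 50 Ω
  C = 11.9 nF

Step 1 — Angular frequency: ω = 2π·f = 2π·1480 = 9299 rad/s.
Step 2 — Component impedances:
  R: Z = R = 50 Ω
  C: Z = 1/(jωC) = -j/(ω·C) = 0 - j9037 Ω
Step 3 — Series combination: Z_total = R + C = 50 - j9037 Ω = 9037∠-89.7° Ω.

Z = 50 - j9037 Ω = 9037∠-89.7° Ω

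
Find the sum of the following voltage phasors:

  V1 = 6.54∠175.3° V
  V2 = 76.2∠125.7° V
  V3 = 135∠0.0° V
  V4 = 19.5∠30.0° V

Step 1 — Convert each phasor to rectangular form:
  V1 = 6.54·(cos(175.3°) + j·sin(175.3°)) = -6.518 + j0.5359 V
  V2 = 76.2·(cos(125.7°) + j·sin(125.7°)) = -44.47 + j61.88 V
  V3 = 135·(cos(0.0°) + j·sin(0.0°)) = 135 V
  V4 = 19.5·(cos(30.0°) + j·sin(30.0°)) = 16.89 + j9.75 V
Step 2 — Sum components: V_total = 100.9 + j72.17 V.
Step 3 — Convert to polar: |V_total| = 124.1 V, ∠V_total = 35.6°.

V_total = 124.1∠35.6° V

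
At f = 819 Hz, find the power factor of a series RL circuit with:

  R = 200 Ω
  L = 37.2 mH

Step 1 — Angular frequency: ω = 2π·f = 2π·819 = 5146 rad/s.
Step 2 — Component impedances:
  R: Z = R = 200 Ω
  L: Z = jωL = j·5146·0.0372 = 0 + j191.4 Ω
Step 3 — Series combination: Z_total = R + L = 200 + j191.4 Ω = 276.8∠43.7° Ω.
Step 4 — Power factor: PF = cos(φ) = Re(Z)/|Z| = 200/276.85 = 0.7224.
Step 5 — Type: Im(Z) = 191.4 ⇒ lagging (phase φ = 43.7°).

PF = 0.7224 (lagging, φ = 43.7°)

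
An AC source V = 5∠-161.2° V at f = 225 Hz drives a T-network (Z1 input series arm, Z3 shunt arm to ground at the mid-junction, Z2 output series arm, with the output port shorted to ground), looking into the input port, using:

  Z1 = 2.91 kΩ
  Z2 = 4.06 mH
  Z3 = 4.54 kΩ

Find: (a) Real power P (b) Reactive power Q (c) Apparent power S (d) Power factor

Step 1 — Angular frequency: ω = 2π·f = 2π·225 = 1414 rad/s.
Step 2 — Component impedances:
  Z1: Z = R = 2910 Ω
  Z2: Z = jωL = j·1414·0.00406 = 0 + j5.74 Ω
  Z3: Z = R = 4540 Ω
Step 3 — With the output port shorted to ground, the output series arm Z2 runs from the junction to ground; the shunt arm Z3 also runs from the junction to ground. They appear in parallel: Z3 || Z2 = 0.007256 + j5.74 Ω.
Step 4 — Series with input arm Z1: Z_in = Z1 + (Z3 || Z2) = 2910 + j5.74 Ω = 2910∠0.1° Ω.
Step 5 — Source phasor: V = 5∠-161.2° V = -4.733 - j1.611 V.
Step 6 — Current: I = V / Z = -0.001628 - j0.0005505 A = 0.001718∠-161.3° A.
Step 7 — Complex power: S = V·I* = 0.008591 + j1.694e-05 VA.
Step 8 — Real power: P = Re(S) = 0.008591 W.
Step 9 — Reactive power: Q = Im(S) = 1.694e-05 VAR.
Step 10 — Apparent power: |S| = 0.008591 VA.
Step 11 — Power factor: PF = P/|S| = 1 (lagging).

(a) P = 0.008591 W  (b) Q = 1.694e-05 VAR  (c) S = 0.008591 VA  (d) PF = 1 (lagging)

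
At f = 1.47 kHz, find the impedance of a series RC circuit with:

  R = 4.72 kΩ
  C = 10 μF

Step 1 — Angular frequency: ω = 2π·f = 2π·1470 = 9236 rad/s.
Step 2 — Component impedances:
  R: Z = R = 4720 Ω
  C: Z = 1/(jωC) = -j/(ω·C) = 0 - j10.83 Ω
Step 3 — Series combination: Z_total = R + C = 4720 - j10.83 Ω = 4720∠-0.1° Ω.

Z = 4720 - j10.83 Ω = 4720∠-0.1° Ω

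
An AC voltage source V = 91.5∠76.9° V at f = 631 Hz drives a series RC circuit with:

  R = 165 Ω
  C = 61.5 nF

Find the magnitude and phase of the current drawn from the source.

Step 1 — Angular frequency: ω = 2π·f = 2π·631 = 3965 rad/s.
Step 2 — Component impedances:
  R: Z = R = 165 Ω
  C: Z = 1/(jωC) = -j/(ω·C) = 0 - j4101 Ω
Step 3 — Series combination: Z_total = R + C = 165 - j4101 Ω = 4105∠-87.7° Ω.
Step 4 — Source phasor: V = 91.5∠76.9° V = 20.74 + j89.12 V.
Step 5 — Ohm's law: I = V / Z_total = (20.74 + j89.12) / (165 - j4101) = -0.02149 + j0.005921 A.
Step 6 — Convert to polar: |I| = 0.02229 A, ∠I = 164.6°.

I = 0.02229∠164.6° A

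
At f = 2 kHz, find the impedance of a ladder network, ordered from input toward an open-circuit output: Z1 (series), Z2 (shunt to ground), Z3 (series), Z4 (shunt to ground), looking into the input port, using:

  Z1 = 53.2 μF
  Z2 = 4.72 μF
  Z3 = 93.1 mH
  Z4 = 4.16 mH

Step 1 — Angular frequency: ω = 2π·f = 2π·2000 = 1.257e+04 rad/s.
Step 2 — Component impedances:
  Z1: Z = 1/(jωC) = -j/(ω·C) = 0 - j1.496 Ω
  Z2: Z = 1/(jωC) = -j/(ω·C) = 0 - j16.86 Ω
  Z3: Z = jωL = j·1.257e+04·0.0931 = 0 + j1170 Ω
  Z4: Z = jωL = j·1.257e+04·0.00416 = 0 + j52.28 Ω
Step 3 — Ladder network (open output): work backward from the far end, alternating series and parallel combinations. Z_in = 0 - j18.59 Ω = 18.59∠-90.0° Ω.

Z = 0 - j18.59 Ω = 18.59∠-90.0° Ω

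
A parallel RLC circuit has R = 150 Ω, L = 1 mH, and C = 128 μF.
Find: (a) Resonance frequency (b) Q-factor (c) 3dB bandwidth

Step 1 — Resonance: ω₀ = 1/√(LC) = 1/√(0.001·0.000128) = 2795 rad/s.
Step 2 — f₀ = ω₀/(2π) = 444.9 Hz.
Step 3 — Parallel Q: Q = R/(ω₀L) = 150/(2795·0.001) = 53.67.
Step 4 — Bandwidth: Δω = ω₀/Q = 52.08 rad/s; BW = Δω/(2π) = 8.289 Hz.

(a) f₀ = 444.9 Hz  (b) Q = 53.67  (c) BW = 8.289 Hz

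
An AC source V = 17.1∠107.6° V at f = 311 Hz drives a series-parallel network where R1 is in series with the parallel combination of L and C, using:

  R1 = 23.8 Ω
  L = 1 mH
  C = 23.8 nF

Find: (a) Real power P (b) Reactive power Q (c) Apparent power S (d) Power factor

Step 1 — Angular frequency: ω = 2π·f = 2π·311 = 1954 rad/s.
Step 2 — Component impedances:
  R1: Z = R = 23.8 Ω
  L: Z = jωL = j·1954·0.001 = 0 + j1.954 Ω
  C: Z = 1/(jωC) = -j/(ω·C) = 0 - j2.15e+04 Ω
Step 3 — Parallel branch: L || C = 1/(1/L + 1/C) = 0 + j1.954 Ω.
Step 4 — Series with R1: Z_total = R1 + (L || C) = 23.8 + j1.954 Ω = 23.88∠4.7° Ω.
Step 5 — Source phasor: V = 17.1∠107.6° V = -5.171 + j16.3 V.
Step 6 — Current: I = V / Z = -0.1599 + j0.698 A = 0.7161∠102.9° A.
Step 7 — Complex power: S = V·I* = 12.2 + j1.002 VA.
Step 8 — Real power: P = Re(S) = 12.2 W.
Step 9 — Reactive power: Q = Im(S) = 1.002 VAR.
Step 10 — Apparent power: |S| = 12.24 VA.
Step 11 — Power factor: PF = P/|S| = 0.9966 (lagging).

(a) P = 12.2 W  (b) Q = 1.002 VAR  (c) S = 12.24 VA  (d) PF = 0.9966 (lagging)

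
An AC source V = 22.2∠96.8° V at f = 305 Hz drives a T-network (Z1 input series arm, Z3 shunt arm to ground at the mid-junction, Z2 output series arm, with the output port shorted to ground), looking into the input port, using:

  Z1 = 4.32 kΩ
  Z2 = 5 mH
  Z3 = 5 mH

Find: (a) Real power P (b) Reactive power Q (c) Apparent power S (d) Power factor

Step 1 — Angular frequency: ω = 2π·f = 2π·305 = 1916 rad/s.
Step 2 — Component impedances:
  Z1: Z = R = 4320 Ω
  Z2: Z = jωL = j·1916·0.005 = 0 + j9.582 Ω
  Z3: Z = jωL = j·1916·0.005 = 0 + j9.582 Ω
Step 3 — With the output port shorted to ground, the output series arm Z2 runs from the junction to ground; the shunt arm Z3 also runs from the junction to ground. They appear in parallel: Z3 || Z2 = 0 + j4.791 Ω.
Step 4 — Series with input arm Z1: Z_in = Z1 + (Z3 || Z2) = 4320 + j4.791 Ω = 4320∠0.1° Ω.
Step 5 — Source phasor: V = 22.2∠96.8° V = -2.629 + j22.04 V.
Step 6 — Current: I = V / Z = -0.0006028 + j0.005103 A = 0.005139∠96.7° A.
Step 7 — Complex power: S = V·I* = 0.1141 + j0.0001265 VA.
Step 8 — Real power: P = Re(S) = 0.1141 W.
Step 9 — Reactive power: Q = Im(S) = 0.0001265 VAR.
Step 10 — Apparent power: |S| = 0.1141 VA.
Step 11 — Power factor: PF = P/|S| = 1 (lagging).

(a) P = 0.1141 W  (b) Q = 0.0001265 VAR  (c) S = 0.1141 VA  (d) PF = 1 (lagging)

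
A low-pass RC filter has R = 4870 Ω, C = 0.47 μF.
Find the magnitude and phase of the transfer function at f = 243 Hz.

Step 1 — Angular frequency: ω = 2π·243 = 1527 rad/s.
Step 2 — Transfer function: H(jω) = 1/(1 + jωRC).
Step 3 — Denominator: 1 + jωRC = 1 + j·1527·4870·4.7e-07 = 1 + j3.495.
Step 4 — H = 0.07568 - j0.2645.
Step 5 — Magnitude: |H| = 0.2751 (-11.2 dB); phase: φ = -74.0°.

|H| = 0.2751 (-11.2 dB), φ = -74.0°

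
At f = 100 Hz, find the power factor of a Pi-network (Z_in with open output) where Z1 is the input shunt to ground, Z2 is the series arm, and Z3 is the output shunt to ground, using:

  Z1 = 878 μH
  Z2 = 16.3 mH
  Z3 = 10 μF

Step 1 — Angular frequency: ω = 2π·f = 2π·100 = 628.3 rad/s.
Step 2 — Component impedances:
  Z1: Z = jωL = j·628.3·0.000878 = 0 + j0.5517 Ω
  Z2: Z = jωL = j·628.3·0.0163 = 0 + j10.24 Ω
  Z3: Z = 1/(jωC) = -j/(ω·C) = 0 - j159.2 Ω
Step 3 — With open output, the series arm Z2 and the output shunt Z3 appear in series to ground: Z2 + Z3 = 0 - j148.9 Ω.
Step 4 — Parallel with input shunt Z1: Z_in = Z1 || (Z2 + Z3) = 0 + j0.5537 Ω = 0.5537∠90.0° Ω.
Step 5 — Power factor: PF = cos(φ) = Re(Z)/|Z| = -0/0.5537 = -0.
Step 6 — Type: Im(Z) = 0.5537 ⇒ lagging (phase φ = 90.0°).

PF = -0 (lagging, φ = 90.0°)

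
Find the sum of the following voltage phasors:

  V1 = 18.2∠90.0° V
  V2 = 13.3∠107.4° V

Step 1 — Convert each phasor to rectangular form:
  V1 = 18.2·(cos(90.0°) + j·sin(90.0°)) = 0 + j18.2 V
  V2 = 13.3·(cos(107.4°) + j·sin(107.4°)) = -3.977 + j12.69 V
Step 2 — Sum components: V_total = -3.977 + j30.89 V.
Step 3 — Convert to polar: |V_total| = 31.15 V, ∠V_total = 97.3°.

V_total = 31.15∠97.3° V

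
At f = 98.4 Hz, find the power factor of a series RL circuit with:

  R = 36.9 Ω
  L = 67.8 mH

Step 1 — Angular frequency: ω = 2π·f = 2π·98.4 = 618.3 rad/s.
Step 2 — Component impedances:
  R: Z = R = 36.9 Ω
  L: Z = jωL = j·618.3·0.0678 = 0 + j41.92 Ω
Step 3 — Series combination: Z_total = R + L = 36.9 + j41.92 Ω = 55.85∠48.6° Ω.
Step 4 — Power factor: PF = cos(φ) = Re(Z)/|Z| = 36.9/55.85 = 0.6607.
Step 5 — Type: Im(Z) = 41.92 ⇒ lagging (phase φ = 48.6°).

PF = 0.6607 (lagging, φ = 48.6°)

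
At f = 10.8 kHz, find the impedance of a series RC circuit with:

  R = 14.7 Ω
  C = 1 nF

Step 1 — Angular frequency: ω = 2π·f = 2π·1.08e+04 = 6.786e+04 rad/s.
Step 2 — Component impedances:
  R: Z = R = 14.7 Ω
  C: Z = 1/(jωC) = -j/(ω·C) = 0 - j1.474e+04 Ω
Step 3 — Series combination: Z_total = R + C = 14.7 - j1.474e+04 Ω = 1.474e+04∠-89.9° Ω.

Z = 14.7 - j1.474e+04 Ω = 1.474e+04∠-89.9° Ω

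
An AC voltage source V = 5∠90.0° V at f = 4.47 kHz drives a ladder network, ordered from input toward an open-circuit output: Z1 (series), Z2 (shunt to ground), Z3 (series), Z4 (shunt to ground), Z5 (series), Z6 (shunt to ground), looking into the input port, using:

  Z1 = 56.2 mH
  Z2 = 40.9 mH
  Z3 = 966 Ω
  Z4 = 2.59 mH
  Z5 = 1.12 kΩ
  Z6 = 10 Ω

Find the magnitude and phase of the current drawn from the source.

Step 1 — Angular frequency: ω = 2π·f = 2π·4470 = 2.809e+04 rad/s.
Step 2 — Component impedances:
  Z1: Z = jωL = j·2.809e+04·0.0562 = 0 + j1578 Ω
  Z2: Z = jωL = j·2.809e+04·0.0409 = 0 + j1149 Ω
  Z3: Z = R = 966 Ω
  Z4: Z = jωL = j·2.809e+04·0.00259 = 0 + j72.74 Ω
  Z5: Z = R = 1120 Ω
  Z6: Z = R = 10 Ω
Step 3 — Ladder network (open output): work backward from the far end, alternating series and parallel combinations. Z_in = 526.4 + j2065 Ω = 2131∠75.7° Ω.
Step 4 — Source phasor: V = 5∠90.0° V = 0 + j5 V.
Step 5 — Ohm's law: I = V / Z_total = (0 + j5) / (526.4 + j2065) = 0.002274 + j0.0005795 A.
Step 6 — Convert to polar: |I| = 0.002346 A, ∠I = 14.3°.

I = 0.002346∠14.3° A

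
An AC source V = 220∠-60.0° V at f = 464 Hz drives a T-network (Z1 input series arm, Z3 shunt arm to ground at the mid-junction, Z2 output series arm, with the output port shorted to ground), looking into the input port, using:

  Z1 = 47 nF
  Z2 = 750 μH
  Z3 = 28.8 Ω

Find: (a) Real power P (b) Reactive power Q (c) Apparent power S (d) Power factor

Step 1 — Angular frequency: ω = 2π·f = 2π·464 = 2915 rad/s.
Step 2 — Component impedances:
  Z1: Z = 1/(jωC) = -j/(ω·C) = 0 - j7298 Ω
  Z2: Z = jωL = j·2915·0.00075 = 0 + j2.187 Ω
  Z3: Z = R = 28.8 Ω
Step 3 — With the output port shorted to ground, the output series arm Z2 runs from the junction to ground; the shunt arm Z3 also runs from the junction to ground. They appear in parallel: Z3 || Z2 = 0.1651 + j2.174 Ω.
Step 4 — Series with input arm Z1: Z_in = Z1 + (Z3 || Z2) = 0.1651 - j7296 Ω = 7296∠-90.0° Ω.
Step 5 — Source phasor: V = 220∠-60.0° V = 110 - j190.5 V.
Step 6 — Current: I = V / Z = 0.02611 + j0.01508 A = 0.03015∠30.0° A.
Step 7 — Complex power: S = V·I* = 0.0001501 - j6.634 VA.
Step 8 — Real power: P = Re(S) = 0.0001501 W.
Step 9 — Reactive power: Q = Im(S) = -6.634 VAR.
Step 10 — Apparent power: |S| = 6.634 VA.
Step 11 — Power factor: PF = P/|S| = 2.262e-05 (leading).

(a) P = 0.0001501 W  (b) Q = -6.634 VAR  (c) S = 6.634 VA  (d) PF = 2.262e-05 (leading)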